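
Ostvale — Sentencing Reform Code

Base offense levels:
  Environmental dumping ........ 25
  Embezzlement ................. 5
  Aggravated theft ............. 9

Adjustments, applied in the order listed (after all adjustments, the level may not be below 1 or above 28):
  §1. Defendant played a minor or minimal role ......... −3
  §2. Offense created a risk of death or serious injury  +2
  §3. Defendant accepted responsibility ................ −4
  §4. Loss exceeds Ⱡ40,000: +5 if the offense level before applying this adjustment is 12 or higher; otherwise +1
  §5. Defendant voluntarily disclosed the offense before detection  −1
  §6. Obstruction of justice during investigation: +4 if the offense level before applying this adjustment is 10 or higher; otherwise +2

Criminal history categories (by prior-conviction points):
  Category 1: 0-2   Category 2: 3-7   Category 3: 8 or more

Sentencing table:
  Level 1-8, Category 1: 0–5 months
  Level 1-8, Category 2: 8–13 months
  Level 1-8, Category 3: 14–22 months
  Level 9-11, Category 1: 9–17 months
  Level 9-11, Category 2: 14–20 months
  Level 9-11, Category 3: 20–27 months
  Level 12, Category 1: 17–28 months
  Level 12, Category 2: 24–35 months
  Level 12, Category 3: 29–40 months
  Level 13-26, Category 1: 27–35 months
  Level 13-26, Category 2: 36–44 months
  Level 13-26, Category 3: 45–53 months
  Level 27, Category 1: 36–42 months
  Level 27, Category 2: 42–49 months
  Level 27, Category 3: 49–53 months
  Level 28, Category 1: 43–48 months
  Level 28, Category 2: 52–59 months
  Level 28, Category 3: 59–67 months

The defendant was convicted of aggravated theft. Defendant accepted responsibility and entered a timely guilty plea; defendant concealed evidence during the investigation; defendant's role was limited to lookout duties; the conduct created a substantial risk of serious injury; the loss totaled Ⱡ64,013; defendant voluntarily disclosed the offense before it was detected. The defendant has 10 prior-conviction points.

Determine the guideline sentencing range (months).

14-22 months

Base offense level for aggravated theft: 9.
§1 applies: 9 − 3 = 6.
§2 applies: 6 + 2 = 8.
§3 applies: 8 − 4 = 4.
§4 applies (level before this adjustment is 4 < 12, so +1): 4 + 1 = 5.
§5 applies: 5 − 1 = 4.
§6 applies (level before this adjustment is 4 < 10, so +2): 4 + 2 = 6.
Final offense level: 6.
Criminal history: 10 prior points → Category 3 (8+).
Level 6 falls in the 1-8 band.
Grid: Level 1-8 × Category 3 = 14-22 months.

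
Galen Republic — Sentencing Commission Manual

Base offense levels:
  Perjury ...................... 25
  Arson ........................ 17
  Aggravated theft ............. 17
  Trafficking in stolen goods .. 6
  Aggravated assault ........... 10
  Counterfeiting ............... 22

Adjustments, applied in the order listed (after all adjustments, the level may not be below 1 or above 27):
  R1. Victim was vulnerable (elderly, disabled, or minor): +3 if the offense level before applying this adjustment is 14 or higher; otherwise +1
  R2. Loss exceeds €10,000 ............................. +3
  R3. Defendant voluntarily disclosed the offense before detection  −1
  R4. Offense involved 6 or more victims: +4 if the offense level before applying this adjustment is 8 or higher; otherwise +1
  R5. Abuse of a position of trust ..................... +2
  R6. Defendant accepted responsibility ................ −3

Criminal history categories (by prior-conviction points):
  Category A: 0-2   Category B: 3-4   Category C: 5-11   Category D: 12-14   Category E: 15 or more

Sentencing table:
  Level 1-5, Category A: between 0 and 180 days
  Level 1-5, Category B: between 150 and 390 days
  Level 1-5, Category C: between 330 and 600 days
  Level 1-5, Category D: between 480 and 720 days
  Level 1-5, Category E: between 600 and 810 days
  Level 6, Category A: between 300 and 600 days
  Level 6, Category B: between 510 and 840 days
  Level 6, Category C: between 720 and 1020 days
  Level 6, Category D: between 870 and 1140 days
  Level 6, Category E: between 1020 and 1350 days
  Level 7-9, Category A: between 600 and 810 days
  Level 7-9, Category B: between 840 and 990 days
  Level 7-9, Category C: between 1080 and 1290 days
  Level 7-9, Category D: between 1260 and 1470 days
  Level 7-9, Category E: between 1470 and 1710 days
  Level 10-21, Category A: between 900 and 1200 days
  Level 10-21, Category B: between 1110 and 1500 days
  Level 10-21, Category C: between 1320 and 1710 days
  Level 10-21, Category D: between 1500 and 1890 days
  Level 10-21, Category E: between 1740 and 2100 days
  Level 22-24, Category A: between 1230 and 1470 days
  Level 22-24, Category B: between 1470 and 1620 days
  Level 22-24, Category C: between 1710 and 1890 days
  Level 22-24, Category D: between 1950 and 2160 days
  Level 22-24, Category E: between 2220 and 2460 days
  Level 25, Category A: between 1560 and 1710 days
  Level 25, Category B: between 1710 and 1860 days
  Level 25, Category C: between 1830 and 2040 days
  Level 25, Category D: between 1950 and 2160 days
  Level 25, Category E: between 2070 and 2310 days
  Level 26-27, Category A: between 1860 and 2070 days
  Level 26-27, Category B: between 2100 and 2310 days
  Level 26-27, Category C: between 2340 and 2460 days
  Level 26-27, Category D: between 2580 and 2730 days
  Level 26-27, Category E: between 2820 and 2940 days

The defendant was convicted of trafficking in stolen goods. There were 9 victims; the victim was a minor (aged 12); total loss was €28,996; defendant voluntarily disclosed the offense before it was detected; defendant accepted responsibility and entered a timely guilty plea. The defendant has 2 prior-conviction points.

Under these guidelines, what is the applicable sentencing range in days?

Base offense level for trafficking in stolen goods: 6.
R1 applies (level before this adjustment is 6 < 14, so +1): 6 + 1 = 7.
R2 applies: 7 + 3 = 10.
R3 applies: 10 − 1 = 9.
R4 applies (level before this adjustment is 9 ≥ 8, so +4): 9 + 4 = 13.
R6 applies: 13 − 3 = 10.
Final offense level: 10.
Criminal history: 2 prior points → Category A (0-2).
Level 10 falls in the 10-21 band.
Grid: Level 10-21 × Category A = 900-1200 days.

900-1200 days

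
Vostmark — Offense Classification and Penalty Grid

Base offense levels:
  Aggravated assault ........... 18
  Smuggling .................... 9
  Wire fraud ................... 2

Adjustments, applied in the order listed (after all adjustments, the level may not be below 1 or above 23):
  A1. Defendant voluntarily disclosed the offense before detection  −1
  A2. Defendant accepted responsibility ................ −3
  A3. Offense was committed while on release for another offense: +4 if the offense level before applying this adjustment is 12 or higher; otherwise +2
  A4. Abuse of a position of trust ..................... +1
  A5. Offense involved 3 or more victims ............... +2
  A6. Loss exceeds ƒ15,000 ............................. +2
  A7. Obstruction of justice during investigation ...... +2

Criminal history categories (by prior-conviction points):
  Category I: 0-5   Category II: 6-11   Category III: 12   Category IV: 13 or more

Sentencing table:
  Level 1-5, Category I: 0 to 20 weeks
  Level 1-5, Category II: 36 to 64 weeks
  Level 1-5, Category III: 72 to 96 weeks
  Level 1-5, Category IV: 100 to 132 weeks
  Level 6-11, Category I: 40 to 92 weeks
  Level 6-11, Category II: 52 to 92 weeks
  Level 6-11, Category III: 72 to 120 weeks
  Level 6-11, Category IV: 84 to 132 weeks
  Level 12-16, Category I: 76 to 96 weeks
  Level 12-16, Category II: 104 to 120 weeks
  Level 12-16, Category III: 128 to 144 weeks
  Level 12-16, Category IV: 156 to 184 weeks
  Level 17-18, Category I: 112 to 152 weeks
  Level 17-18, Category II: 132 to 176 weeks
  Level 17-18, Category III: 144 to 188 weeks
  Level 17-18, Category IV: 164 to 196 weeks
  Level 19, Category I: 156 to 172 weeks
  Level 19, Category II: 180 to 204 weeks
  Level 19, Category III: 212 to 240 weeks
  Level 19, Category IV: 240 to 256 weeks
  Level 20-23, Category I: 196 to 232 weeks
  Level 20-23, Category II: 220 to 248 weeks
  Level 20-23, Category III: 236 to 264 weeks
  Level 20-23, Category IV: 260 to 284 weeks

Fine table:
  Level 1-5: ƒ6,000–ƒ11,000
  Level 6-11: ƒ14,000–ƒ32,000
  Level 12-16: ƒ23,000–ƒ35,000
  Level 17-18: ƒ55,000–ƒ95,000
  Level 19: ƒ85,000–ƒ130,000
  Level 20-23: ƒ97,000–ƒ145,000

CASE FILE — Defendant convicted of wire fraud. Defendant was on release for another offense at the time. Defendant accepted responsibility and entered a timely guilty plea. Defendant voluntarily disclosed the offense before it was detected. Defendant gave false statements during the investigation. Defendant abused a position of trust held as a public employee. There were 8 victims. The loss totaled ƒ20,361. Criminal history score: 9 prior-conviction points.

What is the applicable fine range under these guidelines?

ƒ14,000–ƒ32,000

Base offense level for wire fraud: 2.
A1 applies: 2 − 1 = 1.
A2 applies: 1 − 3 = -2.
A3 applies (level before this adjustment is -2 < 12, so +2): -2 + 2 = 0.
A4 applies: 0 + 1 = 1.
A5 applies: 1 + 2 = 3.
A6 applies: 3 + 2 = 5.
A7 applies: 5 + 2 = 7.
Final offense level: 7.
Level 7 falls in the 6-11 band.
Fine table: Level 6-11 → ƒ14,000–ƒ32,000.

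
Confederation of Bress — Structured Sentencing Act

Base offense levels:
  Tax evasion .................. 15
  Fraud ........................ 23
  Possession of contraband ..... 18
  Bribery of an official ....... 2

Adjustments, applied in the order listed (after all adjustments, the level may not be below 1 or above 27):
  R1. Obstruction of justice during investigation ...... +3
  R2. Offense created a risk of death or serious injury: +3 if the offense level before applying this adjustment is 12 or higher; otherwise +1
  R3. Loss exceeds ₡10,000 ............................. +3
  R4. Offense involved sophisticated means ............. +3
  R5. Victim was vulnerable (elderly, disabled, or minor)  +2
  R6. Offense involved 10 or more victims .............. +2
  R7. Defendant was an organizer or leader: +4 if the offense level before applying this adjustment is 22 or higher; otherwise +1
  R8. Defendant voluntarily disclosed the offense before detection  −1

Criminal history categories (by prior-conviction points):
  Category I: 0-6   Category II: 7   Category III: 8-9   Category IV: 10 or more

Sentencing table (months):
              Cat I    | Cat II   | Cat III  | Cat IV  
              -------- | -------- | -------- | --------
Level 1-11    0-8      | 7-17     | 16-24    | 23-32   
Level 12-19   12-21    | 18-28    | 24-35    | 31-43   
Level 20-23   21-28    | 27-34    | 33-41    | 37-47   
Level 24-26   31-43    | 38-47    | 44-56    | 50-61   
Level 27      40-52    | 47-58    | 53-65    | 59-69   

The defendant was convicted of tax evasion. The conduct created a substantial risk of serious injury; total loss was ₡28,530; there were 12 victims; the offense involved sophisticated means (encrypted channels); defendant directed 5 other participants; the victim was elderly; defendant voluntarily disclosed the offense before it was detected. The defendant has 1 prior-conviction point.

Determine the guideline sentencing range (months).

Base offense level for tax evasion: 15.
R2 applies (level before this adjustment is 15 ≥ 12, so +3): 15 + 3 = 18.
R3 applies: 18 + 3 = 21.
R4 applies: 21 + 3 = 24.
R5 applies: 24 + 2 = 26.
R6 applies: 26 + 2 = 28.
R7 applies (level before this adjustment is 28 ≥ 22, so +4): 28 + 4 = 32.
R8 applies: 32 − 1 = 31.
Level 31 exceeds the maximum of 27; capped at 27.
Final offense level: 27.
Criminal history: 1 prior point → Category I (0-6).
Level 27 falls in the 27 band.
Grid: Level 27 × Category I = 40-52 months.

40-52 months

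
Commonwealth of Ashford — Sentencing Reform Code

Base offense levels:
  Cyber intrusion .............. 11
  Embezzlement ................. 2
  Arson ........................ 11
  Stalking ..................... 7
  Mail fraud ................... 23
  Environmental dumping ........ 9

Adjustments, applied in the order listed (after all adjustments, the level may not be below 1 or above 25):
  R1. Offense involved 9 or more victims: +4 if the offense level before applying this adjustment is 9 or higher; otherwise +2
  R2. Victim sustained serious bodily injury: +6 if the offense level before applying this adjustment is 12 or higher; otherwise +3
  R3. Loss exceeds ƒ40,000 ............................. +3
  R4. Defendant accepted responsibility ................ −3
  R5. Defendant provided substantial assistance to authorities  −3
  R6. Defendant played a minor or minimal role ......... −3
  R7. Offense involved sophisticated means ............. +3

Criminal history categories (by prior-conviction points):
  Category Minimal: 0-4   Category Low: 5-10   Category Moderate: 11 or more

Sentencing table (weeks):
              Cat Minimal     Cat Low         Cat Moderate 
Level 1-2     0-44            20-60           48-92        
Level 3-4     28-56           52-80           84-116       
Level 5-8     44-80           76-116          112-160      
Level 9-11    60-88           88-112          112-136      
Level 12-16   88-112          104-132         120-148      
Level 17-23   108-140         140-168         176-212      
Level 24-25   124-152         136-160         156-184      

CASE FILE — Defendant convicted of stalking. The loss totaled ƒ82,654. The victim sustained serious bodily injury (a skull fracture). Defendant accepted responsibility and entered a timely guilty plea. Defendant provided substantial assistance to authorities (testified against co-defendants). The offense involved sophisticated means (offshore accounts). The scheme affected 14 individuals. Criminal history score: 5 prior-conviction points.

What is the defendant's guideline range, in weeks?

Base offense level for stalking: 7.
R1 applies (level before this adjustment is 7 < 9, so +2): 7 + 2 = 9.
R2 applies (level before this adjustment is 9 < 12, so +3): 9 + 3 = 12.
R3 applies: 12 + 3 = 15.
R4 applies: 15 − 3 = 12.
R5 applies: 12 − 3 = 9.
R6 does not apply.
R7 applies: 9 + 3 = 12.
Final offense level: 12.
Criminal history: 5 prior points → Category Low (5-10).
Level 12 falls in the 12-16 band.
Grid: Level 12-16 × Category Low = 104-132 weeks.

104-132 weeks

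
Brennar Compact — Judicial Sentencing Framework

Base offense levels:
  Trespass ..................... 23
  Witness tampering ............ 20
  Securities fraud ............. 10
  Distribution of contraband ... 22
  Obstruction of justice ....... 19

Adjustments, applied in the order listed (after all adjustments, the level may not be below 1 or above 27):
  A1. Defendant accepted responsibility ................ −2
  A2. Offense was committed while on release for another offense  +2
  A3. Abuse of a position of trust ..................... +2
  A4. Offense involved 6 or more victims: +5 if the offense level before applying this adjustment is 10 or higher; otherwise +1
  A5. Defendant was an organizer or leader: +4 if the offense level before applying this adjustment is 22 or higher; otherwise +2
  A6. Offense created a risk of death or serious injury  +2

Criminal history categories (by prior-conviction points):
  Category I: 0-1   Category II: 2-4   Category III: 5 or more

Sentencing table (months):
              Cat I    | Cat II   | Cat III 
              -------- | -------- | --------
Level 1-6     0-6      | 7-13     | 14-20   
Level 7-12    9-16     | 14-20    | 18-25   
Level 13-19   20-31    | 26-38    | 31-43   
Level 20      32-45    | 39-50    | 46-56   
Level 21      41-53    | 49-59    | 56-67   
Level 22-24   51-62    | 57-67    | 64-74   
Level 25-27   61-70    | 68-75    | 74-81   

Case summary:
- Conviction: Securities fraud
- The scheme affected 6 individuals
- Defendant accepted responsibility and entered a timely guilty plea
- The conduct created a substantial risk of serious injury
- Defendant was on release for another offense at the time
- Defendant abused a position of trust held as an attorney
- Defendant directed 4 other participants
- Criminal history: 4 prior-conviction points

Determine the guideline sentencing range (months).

Base offense level for securities fraud: 10.
A1 applies: 10 − 2 = 8.
A2 applies: 8 + 2 = 10.
A3 applies: 10 + 2 = 12.
A4 applies (level before this adjustment is 12 ≥ 10, so +5): 12 + 5 = 17.
A5 applies (level before this adjustment is 17 < 22, so +2): 17 + 2 = 19.
A6 applies: 19 + 2 = 21.
Final offense level: 21.
Criminal history: 4 prior points → Category II (2-4).
Level 21 falls in the 21 band.
Grid: Level 21 × Category II = 49-59 months.

49-59 months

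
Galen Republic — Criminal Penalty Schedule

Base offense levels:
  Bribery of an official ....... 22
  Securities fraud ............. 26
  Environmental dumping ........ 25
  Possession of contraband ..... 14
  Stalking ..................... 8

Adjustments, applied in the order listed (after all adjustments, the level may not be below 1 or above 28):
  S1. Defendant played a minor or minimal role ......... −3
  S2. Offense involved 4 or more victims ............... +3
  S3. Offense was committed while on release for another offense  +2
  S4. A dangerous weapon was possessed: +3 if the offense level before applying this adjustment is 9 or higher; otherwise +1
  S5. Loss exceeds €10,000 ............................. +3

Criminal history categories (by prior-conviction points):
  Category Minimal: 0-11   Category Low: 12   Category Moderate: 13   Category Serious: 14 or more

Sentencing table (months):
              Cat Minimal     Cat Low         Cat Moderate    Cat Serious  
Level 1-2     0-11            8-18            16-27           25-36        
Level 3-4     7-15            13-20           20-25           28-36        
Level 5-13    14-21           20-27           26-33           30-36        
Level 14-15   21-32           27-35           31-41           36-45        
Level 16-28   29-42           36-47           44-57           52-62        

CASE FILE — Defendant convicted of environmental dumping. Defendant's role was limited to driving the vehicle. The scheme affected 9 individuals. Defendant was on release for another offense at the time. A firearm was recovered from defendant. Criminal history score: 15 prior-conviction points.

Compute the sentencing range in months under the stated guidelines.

52-62 months

Base offense level for environmental dumping: 25.
S1 applies: 25 − 3 = 22.
S2 applies: 22 + 3 = 25.
S3 applies: 25 + 2 = 27.
S4 applies (level before this adjustment is 27 ≥ 9, so +3): 27 + 3 = 30.
Level 30 exceeds the maximum of 28; capped at 28.
Final offense level: 28.
Criminal history: 15 prior points → Category Serious (14+).
Level 28 falls in the 16-28 band.
Grid: Level 16-28 × Category Serious = 52-62 months.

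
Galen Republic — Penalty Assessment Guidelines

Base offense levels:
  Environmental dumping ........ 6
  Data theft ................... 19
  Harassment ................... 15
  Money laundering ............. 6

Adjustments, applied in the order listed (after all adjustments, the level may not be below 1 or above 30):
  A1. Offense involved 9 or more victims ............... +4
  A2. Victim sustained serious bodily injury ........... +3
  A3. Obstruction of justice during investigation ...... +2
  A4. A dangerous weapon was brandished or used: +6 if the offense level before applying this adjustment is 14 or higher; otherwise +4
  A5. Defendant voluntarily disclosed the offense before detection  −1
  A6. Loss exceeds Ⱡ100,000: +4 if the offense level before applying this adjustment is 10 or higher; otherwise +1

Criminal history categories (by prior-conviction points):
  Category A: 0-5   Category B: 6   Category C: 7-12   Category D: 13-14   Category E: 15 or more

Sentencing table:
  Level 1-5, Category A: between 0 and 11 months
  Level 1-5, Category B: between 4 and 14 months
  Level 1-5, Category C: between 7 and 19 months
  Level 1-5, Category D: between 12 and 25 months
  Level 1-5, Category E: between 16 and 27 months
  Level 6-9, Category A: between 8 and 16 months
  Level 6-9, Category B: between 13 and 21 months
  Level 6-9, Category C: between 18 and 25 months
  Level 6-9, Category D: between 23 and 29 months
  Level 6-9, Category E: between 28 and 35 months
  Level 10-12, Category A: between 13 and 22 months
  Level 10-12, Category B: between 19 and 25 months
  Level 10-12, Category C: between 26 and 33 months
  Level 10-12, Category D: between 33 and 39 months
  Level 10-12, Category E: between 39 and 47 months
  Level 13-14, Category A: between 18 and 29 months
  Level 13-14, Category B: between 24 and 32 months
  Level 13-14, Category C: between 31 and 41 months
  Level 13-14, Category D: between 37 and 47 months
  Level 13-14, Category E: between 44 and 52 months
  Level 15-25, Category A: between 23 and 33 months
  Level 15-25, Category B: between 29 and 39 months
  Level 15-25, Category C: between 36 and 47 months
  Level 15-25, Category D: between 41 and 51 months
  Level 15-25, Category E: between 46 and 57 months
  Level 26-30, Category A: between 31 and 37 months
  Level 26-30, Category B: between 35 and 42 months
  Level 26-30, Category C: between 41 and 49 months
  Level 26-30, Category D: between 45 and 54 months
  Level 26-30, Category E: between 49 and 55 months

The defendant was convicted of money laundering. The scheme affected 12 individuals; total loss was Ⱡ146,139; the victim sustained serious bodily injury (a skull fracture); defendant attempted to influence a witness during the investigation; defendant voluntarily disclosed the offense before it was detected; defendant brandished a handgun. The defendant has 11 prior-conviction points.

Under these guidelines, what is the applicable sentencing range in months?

36-47 months

Base offense level for money laundering: 6.
A1 applies: 6 + 4 = 10.
A2 applies: 10 + 3 = 13.
A3 applies: 13 + 2 = 15.
A4 applies (level before this adjustment is 15 ≥ 14, so +6): 15 + 6 = 21.
A5 applies: 21 − 1 = 20.
A6 applies (level before this adjustment is 20 ≥ 10, so +4): 20 + 4 = 24.
Final offense level: 24.
Criminal history: 11 prior points → Category C (7-12).
Level 24 falls in the 15-25 band.
Grid: Level 15-25 × Category C = 36-47 months.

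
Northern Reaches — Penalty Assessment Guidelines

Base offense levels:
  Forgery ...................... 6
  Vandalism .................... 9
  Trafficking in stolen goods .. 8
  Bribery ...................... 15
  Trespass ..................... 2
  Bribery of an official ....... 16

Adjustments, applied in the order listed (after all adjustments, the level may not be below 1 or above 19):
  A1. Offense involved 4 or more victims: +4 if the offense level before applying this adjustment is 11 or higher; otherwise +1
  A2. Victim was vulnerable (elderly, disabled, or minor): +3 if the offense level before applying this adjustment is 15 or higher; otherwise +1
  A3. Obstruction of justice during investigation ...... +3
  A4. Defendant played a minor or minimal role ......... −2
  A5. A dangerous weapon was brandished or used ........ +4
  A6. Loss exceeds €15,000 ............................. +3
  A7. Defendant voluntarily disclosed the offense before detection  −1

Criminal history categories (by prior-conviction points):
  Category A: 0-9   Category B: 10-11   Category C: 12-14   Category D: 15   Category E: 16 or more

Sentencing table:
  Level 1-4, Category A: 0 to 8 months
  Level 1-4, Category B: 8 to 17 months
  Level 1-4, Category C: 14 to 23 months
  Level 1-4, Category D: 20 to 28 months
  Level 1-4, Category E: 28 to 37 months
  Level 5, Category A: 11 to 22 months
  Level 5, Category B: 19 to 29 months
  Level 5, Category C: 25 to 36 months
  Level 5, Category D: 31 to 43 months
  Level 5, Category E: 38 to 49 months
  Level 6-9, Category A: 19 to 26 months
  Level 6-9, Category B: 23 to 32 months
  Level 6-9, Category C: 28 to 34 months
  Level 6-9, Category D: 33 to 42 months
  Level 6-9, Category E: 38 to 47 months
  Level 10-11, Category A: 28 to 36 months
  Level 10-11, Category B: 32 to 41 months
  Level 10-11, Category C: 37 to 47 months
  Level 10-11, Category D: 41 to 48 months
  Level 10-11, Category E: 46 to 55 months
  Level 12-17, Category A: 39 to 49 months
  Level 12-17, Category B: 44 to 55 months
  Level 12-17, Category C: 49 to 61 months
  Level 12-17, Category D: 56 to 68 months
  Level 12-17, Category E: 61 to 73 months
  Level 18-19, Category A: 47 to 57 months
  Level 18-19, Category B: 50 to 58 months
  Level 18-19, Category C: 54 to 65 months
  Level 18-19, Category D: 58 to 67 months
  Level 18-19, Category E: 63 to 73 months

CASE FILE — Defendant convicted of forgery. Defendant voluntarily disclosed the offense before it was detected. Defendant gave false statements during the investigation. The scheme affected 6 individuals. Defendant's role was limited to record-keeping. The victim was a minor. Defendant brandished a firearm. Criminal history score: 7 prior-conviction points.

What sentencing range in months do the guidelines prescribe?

Base offense level for forgery: 6.
A1 applies (level before this adjustment is 6 < 11, so +1): 6 + 1 = 7.
A2 applies (level before this adjustment is 7 < 15, so +1): 7 + 1 = 8.
A3 applies: 8 + 3 = 11.
A4 applies: 11 − 2 = 9.
A5 applies: 9 + 4 = 13.
A7 applies: 13 − 1 = 12.
Final offense level: 12.
Criminal history: 7 prior points → Category A (0-9).
Level 12 falls in the 12-17 band.
Grid: Level 12-17 × Category A = 39-49 months.

39-49 months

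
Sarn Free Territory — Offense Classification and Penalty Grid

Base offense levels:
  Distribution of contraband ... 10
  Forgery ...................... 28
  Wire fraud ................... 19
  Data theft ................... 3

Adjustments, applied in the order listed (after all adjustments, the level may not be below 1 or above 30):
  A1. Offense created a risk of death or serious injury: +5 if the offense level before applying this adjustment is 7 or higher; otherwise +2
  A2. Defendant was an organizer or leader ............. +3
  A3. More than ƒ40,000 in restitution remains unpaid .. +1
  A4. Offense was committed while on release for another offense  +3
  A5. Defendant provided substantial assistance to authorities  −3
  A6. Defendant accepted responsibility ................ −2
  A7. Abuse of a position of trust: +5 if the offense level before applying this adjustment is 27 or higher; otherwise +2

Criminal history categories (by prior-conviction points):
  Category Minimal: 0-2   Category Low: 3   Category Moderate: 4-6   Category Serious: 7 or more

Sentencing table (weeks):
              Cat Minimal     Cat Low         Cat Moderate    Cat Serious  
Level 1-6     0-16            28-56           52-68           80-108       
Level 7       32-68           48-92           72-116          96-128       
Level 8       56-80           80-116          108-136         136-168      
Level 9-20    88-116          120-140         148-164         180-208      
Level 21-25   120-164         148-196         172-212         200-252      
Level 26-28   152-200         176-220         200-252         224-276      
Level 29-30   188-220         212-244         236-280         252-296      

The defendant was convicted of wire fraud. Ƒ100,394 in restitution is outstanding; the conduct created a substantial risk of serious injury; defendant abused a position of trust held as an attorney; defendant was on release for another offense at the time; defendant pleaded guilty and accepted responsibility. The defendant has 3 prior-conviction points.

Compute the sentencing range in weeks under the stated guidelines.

176-220 weeks

Base offense level for wire fraud: 19.
A1 applies (level before this adjustment is 19 ≥ 7, so +5): 19 + 5 = 24.
A3 applies: 24 + 1 = 25.
A4 applies: 25 + 3 = 28.
A6 applies: 28 − 2 = 26.
A7 applies (level before this adjustment is 26 < 27, so +2): 26 + 2 = 28.
Final offense level: 28.
Criminal history: 3 prior points → Category Low (3).
Level 28 falls in the 26-28 band.
Grid: Level 26-28 × Category Low = 176-220 weeks.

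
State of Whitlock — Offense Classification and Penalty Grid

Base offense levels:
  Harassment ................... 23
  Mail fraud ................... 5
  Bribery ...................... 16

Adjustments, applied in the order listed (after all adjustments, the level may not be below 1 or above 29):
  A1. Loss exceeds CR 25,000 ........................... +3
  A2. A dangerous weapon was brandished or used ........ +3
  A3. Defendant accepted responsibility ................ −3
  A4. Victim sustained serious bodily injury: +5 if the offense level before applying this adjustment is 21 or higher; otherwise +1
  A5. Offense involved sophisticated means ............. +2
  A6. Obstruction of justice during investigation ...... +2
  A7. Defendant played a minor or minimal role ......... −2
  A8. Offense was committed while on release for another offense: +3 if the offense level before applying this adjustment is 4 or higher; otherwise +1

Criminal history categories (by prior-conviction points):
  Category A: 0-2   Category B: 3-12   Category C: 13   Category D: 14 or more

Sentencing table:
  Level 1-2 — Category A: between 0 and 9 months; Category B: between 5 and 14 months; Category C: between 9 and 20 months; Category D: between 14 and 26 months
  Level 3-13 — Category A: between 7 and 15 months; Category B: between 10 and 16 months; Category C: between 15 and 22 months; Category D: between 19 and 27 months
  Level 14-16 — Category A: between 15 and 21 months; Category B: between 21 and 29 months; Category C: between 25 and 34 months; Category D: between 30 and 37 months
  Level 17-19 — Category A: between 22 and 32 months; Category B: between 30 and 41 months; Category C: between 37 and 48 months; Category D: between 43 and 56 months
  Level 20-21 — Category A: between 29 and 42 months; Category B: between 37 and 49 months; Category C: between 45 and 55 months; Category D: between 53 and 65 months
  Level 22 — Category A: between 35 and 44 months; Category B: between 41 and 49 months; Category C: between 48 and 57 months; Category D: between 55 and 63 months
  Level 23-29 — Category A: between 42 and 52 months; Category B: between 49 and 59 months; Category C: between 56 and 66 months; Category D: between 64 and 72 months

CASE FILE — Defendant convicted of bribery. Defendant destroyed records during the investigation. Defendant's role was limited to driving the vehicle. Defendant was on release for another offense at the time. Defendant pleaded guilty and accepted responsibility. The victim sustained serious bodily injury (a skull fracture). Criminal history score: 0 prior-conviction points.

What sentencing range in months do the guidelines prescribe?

22-32 months

Base offense level for bribery: 16.
A3 applies: 16 − 3 = 13.
A4 applies (level before this adjustment is 13 < 21, so +1): 13 + 1 = 14.
A5 does not apply.
A6 applies: 14 + 2 = 16.
A7 applies: 16 − 2 = 14.
A8 applies (level before this adjustment is 14 ≥ 4, so +3): 14 + 3 = 17.
Final offense level: 17.
Criminal history: 0 prior points → Category A (0-2).
Level 17 falls in the 17-19 band.
Grid: Level 17-19 × Category A = 22-32 months.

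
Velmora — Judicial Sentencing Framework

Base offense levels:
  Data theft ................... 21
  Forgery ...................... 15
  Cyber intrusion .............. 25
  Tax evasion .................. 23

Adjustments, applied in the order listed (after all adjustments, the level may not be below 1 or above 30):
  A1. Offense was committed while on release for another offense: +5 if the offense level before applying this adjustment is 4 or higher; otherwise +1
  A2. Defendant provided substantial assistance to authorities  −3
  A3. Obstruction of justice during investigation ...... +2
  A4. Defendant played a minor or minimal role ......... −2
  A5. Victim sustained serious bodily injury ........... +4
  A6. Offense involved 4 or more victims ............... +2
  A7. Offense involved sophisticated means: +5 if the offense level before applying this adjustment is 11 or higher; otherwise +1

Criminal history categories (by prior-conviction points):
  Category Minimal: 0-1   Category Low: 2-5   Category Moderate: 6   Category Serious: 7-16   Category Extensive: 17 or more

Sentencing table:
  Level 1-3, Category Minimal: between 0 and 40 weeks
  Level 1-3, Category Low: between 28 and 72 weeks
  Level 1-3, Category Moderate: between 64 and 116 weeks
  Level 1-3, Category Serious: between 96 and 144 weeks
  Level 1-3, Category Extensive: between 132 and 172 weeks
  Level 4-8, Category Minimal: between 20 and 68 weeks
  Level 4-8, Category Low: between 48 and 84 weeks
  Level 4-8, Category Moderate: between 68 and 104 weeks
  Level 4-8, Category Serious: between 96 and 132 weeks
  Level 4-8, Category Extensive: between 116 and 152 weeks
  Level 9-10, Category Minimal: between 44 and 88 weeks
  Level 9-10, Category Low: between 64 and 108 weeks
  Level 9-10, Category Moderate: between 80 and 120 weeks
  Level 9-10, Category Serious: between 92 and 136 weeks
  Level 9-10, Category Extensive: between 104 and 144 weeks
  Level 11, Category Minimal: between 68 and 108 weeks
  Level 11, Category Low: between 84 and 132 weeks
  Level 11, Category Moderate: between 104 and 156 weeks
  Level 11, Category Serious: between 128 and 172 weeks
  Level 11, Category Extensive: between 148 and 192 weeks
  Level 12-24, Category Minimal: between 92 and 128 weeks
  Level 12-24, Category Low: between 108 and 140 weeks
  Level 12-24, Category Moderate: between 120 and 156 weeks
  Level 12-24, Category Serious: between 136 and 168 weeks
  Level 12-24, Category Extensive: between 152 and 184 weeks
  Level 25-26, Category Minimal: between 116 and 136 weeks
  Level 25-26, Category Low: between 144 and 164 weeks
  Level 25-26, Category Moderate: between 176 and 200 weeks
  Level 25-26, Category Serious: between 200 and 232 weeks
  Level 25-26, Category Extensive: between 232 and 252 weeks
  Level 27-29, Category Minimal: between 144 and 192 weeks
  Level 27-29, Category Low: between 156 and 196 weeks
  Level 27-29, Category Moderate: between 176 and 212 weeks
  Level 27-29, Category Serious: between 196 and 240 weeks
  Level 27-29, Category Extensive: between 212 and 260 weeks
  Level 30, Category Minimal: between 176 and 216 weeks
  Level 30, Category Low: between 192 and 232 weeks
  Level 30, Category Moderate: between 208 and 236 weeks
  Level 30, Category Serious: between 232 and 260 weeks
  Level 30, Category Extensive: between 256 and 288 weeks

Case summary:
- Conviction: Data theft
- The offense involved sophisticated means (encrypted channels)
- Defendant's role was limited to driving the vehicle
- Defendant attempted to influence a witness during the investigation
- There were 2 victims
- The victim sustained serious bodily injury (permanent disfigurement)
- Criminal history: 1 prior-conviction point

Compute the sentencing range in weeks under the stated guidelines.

176-216 weeks

Base offense level for data theft: 21.
A1 does not apply.
A2 does not apply.
A3 applies: 21 + 2 = 23.
A4 applies: 23 − 2 = 21.
A5 applies: 21 + 4 = 25.
A6 does not apply.
A7 applies (level before this adjustment is 25 ≥ 11, so +5): 25 + 5 = 30.
Final offense level: 30.
Criminal history: 1 prior point → Category Minimal (0-1).
Level 30 falls in the 30 band.
Grid: Level 30 × Category Minimal = 176-216 weeks.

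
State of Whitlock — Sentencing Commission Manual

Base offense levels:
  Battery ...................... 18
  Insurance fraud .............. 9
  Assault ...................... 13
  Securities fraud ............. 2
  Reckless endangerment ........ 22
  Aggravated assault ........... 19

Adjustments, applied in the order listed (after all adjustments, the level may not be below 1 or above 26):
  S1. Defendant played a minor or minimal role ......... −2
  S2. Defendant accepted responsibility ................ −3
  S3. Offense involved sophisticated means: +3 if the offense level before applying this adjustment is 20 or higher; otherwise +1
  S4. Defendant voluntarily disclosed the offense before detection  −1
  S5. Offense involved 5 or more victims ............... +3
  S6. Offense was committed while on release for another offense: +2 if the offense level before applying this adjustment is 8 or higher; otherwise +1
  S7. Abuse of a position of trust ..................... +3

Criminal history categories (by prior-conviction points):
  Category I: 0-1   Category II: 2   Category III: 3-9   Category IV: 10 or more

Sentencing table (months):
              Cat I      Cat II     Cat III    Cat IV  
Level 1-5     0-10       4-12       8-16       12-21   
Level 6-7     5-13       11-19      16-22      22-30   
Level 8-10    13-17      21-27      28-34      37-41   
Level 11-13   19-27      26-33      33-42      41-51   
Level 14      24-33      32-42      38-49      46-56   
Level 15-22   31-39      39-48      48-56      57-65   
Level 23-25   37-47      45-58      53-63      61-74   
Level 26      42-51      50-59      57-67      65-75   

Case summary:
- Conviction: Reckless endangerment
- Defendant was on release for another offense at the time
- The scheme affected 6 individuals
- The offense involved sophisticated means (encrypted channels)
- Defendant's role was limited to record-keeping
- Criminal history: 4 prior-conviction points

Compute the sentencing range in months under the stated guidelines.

57-67 months

Base offense level for reckless endangerment: 22.
S1 applies: 22 − 2 = 20.
S2 does not apply.
S3 applies (level before this adjustment is 20 ≥ 20, so +3): 20 + 3 = 23.
S5 applies: 23 + 3 = 26.
S6 applies (level before this adjustment is 26 ≥ 8, so +2): 26 + 2 = 28.
S7 does not apply.
Level 28 exceeds the maximum of 26; capped at 26.
Final offense level: 26.
Criminal history: 4 prior points → Category III (3-9).
Level 26 falls in the 26 band.
Grid: Level 26 × Category III = 57-67 months.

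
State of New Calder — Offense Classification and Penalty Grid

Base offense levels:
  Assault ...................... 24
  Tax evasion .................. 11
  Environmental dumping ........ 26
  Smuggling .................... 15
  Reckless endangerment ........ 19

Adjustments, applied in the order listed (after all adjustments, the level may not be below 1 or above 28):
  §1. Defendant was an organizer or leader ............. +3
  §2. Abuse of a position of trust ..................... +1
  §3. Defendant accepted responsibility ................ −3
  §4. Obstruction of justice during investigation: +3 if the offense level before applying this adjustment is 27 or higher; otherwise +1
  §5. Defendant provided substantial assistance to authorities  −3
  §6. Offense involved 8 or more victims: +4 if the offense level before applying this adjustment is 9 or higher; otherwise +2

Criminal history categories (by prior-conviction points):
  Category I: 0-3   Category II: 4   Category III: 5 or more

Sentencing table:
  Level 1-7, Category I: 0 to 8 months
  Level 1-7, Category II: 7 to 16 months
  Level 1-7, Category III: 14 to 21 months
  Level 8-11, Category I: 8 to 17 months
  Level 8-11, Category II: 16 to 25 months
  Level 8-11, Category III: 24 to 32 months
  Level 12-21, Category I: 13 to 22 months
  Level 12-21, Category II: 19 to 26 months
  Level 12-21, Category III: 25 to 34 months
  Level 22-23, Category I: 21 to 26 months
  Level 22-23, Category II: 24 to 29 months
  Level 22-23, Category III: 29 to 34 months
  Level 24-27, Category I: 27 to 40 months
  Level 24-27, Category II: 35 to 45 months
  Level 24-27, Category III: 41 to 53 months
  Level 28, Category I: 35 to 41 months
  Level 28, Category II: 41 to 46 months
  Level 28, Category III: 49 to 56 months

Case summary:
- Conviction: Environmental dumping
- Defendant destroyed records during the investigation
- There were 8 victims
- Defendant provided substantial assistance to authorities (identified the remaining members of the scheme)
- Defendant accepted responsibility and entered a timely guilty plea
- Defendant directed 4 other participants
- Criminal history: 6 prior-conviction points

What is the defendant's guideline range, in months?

Base offense level for environmental dumping: 26.
§1 applies: 26 + 3 = 29.
§2 does not apply.
§3 applies: 29 − 3 = 26.
§4 applies (level before this adjustment is 26 < 27, so +1): 26 + 1 = 27.
§5 applies: 27 − 3 = 24.
§6 applies (level before this adjustment is 24 ≥ 9, so +4): 24 + 4 = 28.
Final offense level: 28.
Criminal history: 6 prior points → Category III (5+).
Level 28 falls in the 28 band.
Grid: Level 28 × Category III = 49-56 months.

49-56 months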